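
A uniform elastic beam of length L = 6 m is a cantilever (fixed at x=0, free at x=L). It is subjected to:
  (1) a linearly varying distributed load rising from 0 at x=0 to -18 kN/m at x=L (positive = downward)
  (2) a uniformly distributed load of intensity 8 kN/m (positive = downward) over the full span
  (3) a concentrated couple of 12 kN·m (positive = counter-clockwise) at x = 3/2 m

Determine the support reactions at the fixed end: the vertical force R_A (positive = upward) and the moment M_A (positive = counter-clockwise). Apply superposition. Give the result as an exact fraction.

Load 1 — triangular load w₀=-18 kN/m (0→w₀ over full span):
  R_A = w₀L/2 = (-18)·6/2 = -54 kN
  M_A = w₀L²/3 = (-18)·6²/3 = -216 kN·m
Load 2 — uniform load w=8 kN/m over full span:
  R_A = wL = 8·6 = 48 kN
  M_A = wL²/2 = 8·6²/2 = 144 kN·m
Load 3 — applied couple M₀=12 kN·m at a=3/2 m (b=L-a=9/2):
  R_A = 0 kN
  M_A = -M₀ = -12 kN·m
Superposition: R_A = -6 kN, M_A = -84 kN·m

R_A = -6 kN, M_A = -84 kN·m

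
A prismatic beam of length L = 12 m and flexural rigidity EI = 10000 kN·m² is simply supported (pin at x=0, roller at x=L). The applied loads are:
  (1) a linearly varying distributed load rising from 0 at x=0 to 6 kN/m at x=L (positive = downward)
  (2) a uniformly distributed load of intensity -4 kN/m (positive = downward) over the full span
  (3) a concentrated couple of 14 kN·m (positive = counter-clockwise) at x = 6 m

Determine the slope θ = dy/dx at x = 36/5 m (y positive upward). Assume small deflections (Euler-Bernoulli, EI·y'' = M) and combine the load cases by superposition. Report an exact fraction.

θ(36/5) = -15847/6250000 rad

Load 1 — triangular load w₀=6 kN/m (0→w₀ over full span):
  θ_1 = -w₀(7L⁴-30L²x²+15x⁴)/(360LEI) = -6·(7·12⁴-30·12²·(36/5)²+15·(36/5)⁴)/(360·12·10000) = 2088/390625 rad
Load 2 — uniform load w=-4 kN/m over full span:
  θ_2 = -w(L³-6Lx²+4x³)/(24EI) = -(-4)·(12³-6·12·(36/5)²+4·(36/5)³)/(24·10000) = -666/78125 rad
Load 3 — applied couple M₀=14 kN·m at a=6 m (b=L-a=6):
  θ_3 = (M₀x²/(2L)-M₀(x-a)+C₁)/EI  [x>a] with C₁=M₀(3b²-L²)/(6L)=-7 = (14·(36/5)²/(2·12)-14·((36/5)-6)+(-7))/10000 = 161/250000 rad
Superposition: θ = Σ θ_i = -15847/6250000 rad ≈ -0.002536 rad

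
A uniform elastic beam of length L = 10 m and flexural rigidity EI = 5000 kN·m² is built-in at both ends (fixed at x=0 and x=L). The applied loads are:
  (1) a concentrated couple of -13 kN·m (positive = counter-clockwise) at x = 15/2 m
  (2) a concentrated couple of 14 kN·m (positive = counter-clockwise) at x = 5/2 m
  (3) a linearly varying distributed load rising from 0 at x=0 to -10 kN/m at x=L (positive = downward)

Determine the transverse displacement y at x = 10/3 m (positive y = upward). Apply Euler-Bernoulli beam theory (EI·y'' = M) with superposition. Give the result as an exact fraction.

Load 1 — applied couple M₀=-13 kN·m at a=15/2 m (b=L-a=5/2):
  y_1 = (R_Ax³/6 - M_Ax²/2)/EI  [x≤a] with R_A=-117/80, M_A=-65/16 = ((-117/80)·(10/3)³/6 - (-65/16)·(10/3)²/2)/5000 = 13/4800 m
Load 2 — applied couple M₀=14 kN·m at a=5/2 m (b=L-a=15/2):
  y_2 = (R_Ax³/6 - M_Ax²/2 - M₀(x-a)²/2)/EI  [x>a] with R_A=63/40, M_A=-21/8 = ((63/40)·(10/3)³/6 - (-21/8)·(10/3)²/2 - 14·((10/3)-(5/2))²/2)/5000 = 7/1800 m
Load 3 — triangular load w₀=-10 kN/m (0→w₀ over full span):
  y_3 = -w₀x²(L-x)²(x+2L)/(120LEI) = -(-10)·(10/3)²·(10-(10/3))²·((10/3)+2·10)/(120·10·5000) = 14/729 m
Superposition: y = Σ y_i = 6019/233280 m ≈ 0.025802 m

y(10/3) = 6019/233280 m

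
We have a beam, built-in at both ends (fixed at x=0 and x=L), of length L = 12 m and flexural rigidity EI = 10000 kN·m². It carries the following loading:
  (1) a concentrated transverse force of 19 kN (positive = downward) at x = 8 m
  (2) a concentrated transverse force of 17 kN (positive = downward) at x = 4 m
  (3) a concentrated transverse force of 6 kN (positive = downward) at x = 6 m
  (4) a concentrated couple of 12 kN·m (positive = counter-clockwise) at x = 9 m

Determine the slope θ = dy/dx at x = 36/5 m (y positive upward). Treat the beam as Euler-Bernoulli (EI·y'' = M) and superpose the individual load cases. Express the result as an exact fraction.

θ(36/5) = 483/125000 rad

Load 1 — point force P=19 kN at a=8 m (b=L-a=4):
  θ_1 = -Pb²x(2aL-(3a+b)x)/(2L³EI)  [x≤a] = -19·4²·(36/5)·(2·8·12-(3·8+4)·(36/5))/(2·12³·10000) = 19/31250 rad
Load 2 — point force P=17 kN at a=4 m (b=L-a=8):
  θ_2 = Pa²(L-x)(2bL-(3b+a)(L-x))/(2L³EI)  [x>a] = 17·4²·(12-(36/5))·(2·8·12-(3·8+4)·(12-(36/5)))/(2·12³·10000) = 34/15625 rad
Load 3 — point force P=6 kN at a=6 m (b=L-a=6):
  θ_3 = Pa²(L-x)(2bL-(3b+a)(L-x))/(2L³EI)  [x>a] = 6·6²·(12-(36/5))·(2·6·12-(3·6+6)·(12-(36/5)))/(2·12³·10000) = 27/31250 rad
Load 4 — applied couple M₀=12 kN·m at a=9 m (b=L-a=3):
  θ_4 = (R_Ax²/2 - M_Ax)/EI  [x≤a] with R_A=9/8, M_A=15/4 = ((9/8)·(36/5)²/2 - (15/4)·(36/5))/10000 = 27/125000 rad
Superposition: θ = Σ θ_i = 483/125000 rad ≈ 0.003864 rad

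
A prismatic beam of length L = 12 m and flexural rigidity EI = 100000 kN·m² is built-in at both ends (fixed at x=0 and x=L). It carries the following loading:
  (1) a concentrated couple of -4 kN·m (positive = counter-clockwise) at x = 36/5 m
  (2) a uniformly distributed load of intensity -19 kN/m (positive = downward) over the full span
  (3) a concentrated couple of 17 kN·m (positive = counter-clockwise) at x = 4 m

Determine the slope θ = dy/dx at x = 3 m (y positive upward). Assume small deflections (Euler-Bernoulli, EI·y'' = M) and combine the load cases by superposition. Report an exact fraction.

Load 1 — applied couple M₀=-4 kN·m at a=36/5 m (b=L-a=24/5):
  θ_1 = (R_Ax²/2 - M_Ax)/EI  [x≤a] with R_A=-12/25, M_A=-32/25 = ((-12/25)·3²/2 - (-32/25)·3)/100000 = 21/1250000 rad
Load 2 — uniform load w=-19 kN/m over full span:
  θ_2 = -wx(L-x)(L-2x)/(12EI) = -(-19)·3·(12-3)·(12-2·3)/(12·100000) = 513/200000 rad
Load 3 — applied couple M₀=17 kN·m at a=4 m (b=L-a=8):
  θ_3 = (R_Ax²/2 - M_Ax)/EI  [x≤a] with R_A=17/9, M_A=0 = ((17/9)·3²/2 - 0·3)/100000 = 17/200000 rad
Superposition: θ = Σ θ_i = 6667/2500000 rad ≈ 0.002667 rad

θ(3) = 6667/2500000 rad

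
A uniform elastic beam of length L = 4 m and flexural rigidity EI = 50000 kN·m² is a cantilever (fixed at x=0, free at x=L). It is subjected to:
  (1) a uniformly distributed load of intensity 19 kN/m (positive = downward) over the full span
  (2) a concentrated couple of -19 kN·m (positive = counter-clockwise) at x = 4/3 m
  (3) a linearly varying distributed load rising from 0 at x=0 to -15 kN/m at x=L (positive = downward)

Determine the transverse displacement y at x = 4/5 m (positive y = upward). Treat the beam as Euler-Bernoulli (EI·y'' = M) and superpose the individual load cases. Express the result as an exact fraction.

y(4/5) = -29893/58593750 m

Load 1 — uniform load w=19 kN/m over full span:
  y_1 = -wx²(x²-4Lx+6L²)/(24EI) = -19·(4/5)²·((4/5)²-4·4·(4/5)+6·4²)/(24·50000) = -4978/5859375 m
Load 2 — applied couple M₀=-19 kN·m at a=4/3 m (b=L-a=8/3):
  y_2 = M₀x²/(2EI)  [x≤a] = (-19)·(4/5)²/(2·50000) = -19/156250 m
Load 3 — triangular load w₀=-15 kN/m (0→w₀ over full span):
  y_3 = (w₀Lx³/12-w₀L²x²/6-w₀x⁵/(120L))/EI = ((-15)·4·(4/5)³/12-(-15)·4²·(4/5)²/6-(-15)·(4/5)⁵/(120·4))/50000 = 4502/9765625 m
Superposition: y = Σ y_i = -29893/58593750 m ≈ -0.000510 m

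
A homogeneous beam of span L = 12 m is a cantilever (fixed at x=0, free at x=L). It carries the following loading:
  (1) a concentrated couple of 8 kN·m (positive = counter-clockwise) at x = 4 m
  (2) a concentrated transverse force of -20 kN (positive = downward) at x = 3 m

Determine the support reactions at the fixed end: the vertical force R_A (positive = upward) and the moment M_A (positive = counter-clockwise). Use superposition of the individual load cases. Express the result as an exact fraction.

R_A = -20 kN, M_A = -68 kN·m

Load 1 — applied couple M₀=8 kN·m at a=4 m (b=L-a=8):
  R_A = 0 kN
  M_A = -M₀ = -8 kN·m
Load 2 — point force P=-20 kN at a=3 m (b=L-a=9):
  R_A = P = (-20) = -20 kN
  M_A = Pa = (-20)·3 = -60 kN·m
Superposition: R_A = -20 kN, M_A = -68 kN·m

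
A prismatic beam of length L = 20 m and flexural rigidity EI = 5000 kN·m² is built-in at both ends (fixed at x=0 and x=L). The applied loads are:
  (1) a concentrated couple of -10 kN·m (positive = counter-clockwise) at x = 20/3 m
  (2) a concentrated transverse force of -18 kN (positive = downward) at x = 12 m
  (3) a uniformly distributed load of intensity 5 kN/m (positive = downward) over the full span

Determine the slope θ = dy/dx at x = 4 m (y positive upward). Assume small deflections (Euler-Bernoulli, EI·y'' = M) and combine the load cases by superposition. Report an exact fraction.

Load 1 — applied couple M₀=-10 kN·m at a=20/3 m (b=L-a=40/3):
  θ_1 = (R_Ax²/2 - M_Ax)/EI  [x≤a] with R_A=-2/3, M_A=0 = ((-2/3)·4²/2 - 0·4)/5000 = -2/1875 rad
Load 2 — point force P=-18 kN at a=12 m (b=L-a=8):
  θ_2 = -Pb²x(2aL-(3a+b)x)/(2L³EI)  [x≤a] = -(-18)·8²·4·(2·12·20-(3·12+8)·4)/(2·20³·5000) = 1368/78125 rad
Load 3 — uniform load w=5 kN/m over full span:
  θ_3 = -wx(L-x)(L-2x)/(12EI) = -5·4·(20-4)·(20-2·4)/(12·5000) = -8/125 rad
Superposition: θ = Σ θ_i = -11146/234375 rad ≈ -0.047556 rad

θ(4) = -11146/234375 rad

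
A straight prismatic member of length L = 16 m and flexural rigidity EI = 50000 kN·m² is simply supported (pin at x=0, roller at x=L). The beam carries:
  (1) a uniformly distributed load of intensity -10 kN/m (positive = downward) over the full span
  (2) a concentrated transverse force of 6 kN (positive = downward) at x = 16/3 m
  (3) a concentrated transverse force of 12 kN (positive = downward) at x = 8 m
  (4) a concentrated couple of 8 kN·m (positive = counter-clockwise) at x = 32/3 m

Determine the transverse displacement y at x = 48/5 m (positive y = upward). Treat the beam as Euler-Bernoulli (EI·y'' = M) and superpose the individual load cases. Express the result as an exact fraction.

Load 1 — uniform load w=-10 kN/m over full span:
  y_1 = -wx(L³-2Lx²+x³)/(24EI) = -(-10)·(48/5)·(16³-2·16·(48/5)²+(48/5)³)/(24·50000) = 63488/390625 m
Load 2 — point force P=6 kN at a=16/3 m (b=L-a=32/3):
  y_2 = -Pa(L-x)(2Lx-a²-x²)/(6LEI)  [x>a] = -6·(16/3)·(16-(48/5))·(2·16·(48/5)-(16/3)²-(48/5)²)/(6·16·50000) = -83968/10546875 m
Load 3 — point force P=12 kN at a=8 m (b=L-a=8):
  y_3 = -Pa(L-x)(2Lx-a²-x²)/(6LEI)  [x>a] = -12·8·(16-(48/5))·(2·16·(48/5)-8²-(48/5)²)/(6·16·50000) = -7552/390625 m
Load 4 — applied couple M₀=8 kN·m at a=32/3 m (b=L-a=16/3):
  y_4 = (M₀x³/(6L)+C₁x)/EI  [x≤a] with C₁=M₀(3b²-L²)/(6L)=-128/9 = (8·(48/5)³/(6·16)+(-128/9)·(48/5))/50000 = -1472/1171875 m
Superposition: y = Σ y_i = 1413056/10546875 m ≈ 0.133979 m

y(48/5) = 1413056/10546875 m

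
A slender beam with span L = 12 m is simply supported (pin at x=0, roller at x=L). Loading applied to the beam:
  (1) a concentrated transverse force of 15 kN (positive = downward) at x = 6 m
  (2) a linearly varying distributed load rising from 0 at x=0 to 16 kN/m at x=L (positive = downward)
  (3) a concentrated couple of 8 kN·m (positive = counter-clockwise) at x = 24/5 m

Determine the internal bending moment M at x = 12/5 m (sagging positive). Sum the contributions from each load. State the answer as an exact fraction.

Load 1 — point force P=15 kN at a=6 m (b=L-a=6):
  M_1 = Pbx/L  [x≤a] = 15·6·(12/5)/12 = 18 kN·m
Load 2 — triangular load w₀=16 kN/m (0→w₀ over full span):
  M_2 = w₀Lx/6 - w₀x³/(6L) = 16·12·(12/5)/6 - 16·(12/5)³/(6·12) = 9216/125 kN·m
Load 3 — applied couple M₀=8 kN·m at a=24/5 m (b=L-a=36/5):
  M_3 = M₀x/L  [x≤a] = 8·(12/5)/12 = 8/5 kN·m
Superposition: M = Σ M_i = 11666/125 kN·m ≈ 93.328000 kN·m

M(12/5) = 11666/125 kN·m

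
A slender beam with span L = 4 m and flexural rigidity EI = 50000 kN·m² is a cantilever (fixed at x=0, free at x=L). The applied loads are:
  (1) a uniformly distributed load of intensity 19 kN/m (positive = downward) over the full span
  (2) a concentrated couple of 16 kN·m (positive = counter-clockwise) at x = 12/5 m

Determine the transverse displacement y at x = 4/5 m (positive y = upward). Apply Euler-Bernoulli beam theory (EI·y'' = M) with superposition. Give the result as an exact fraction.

y(4/5) = -4378/5859375 m

Load 1 — uniform load w=19 kN/m over full span:
  y_1 = -wx²(x²-4Lx+6L²)/(24EI) = -19·(4/5)²·((4/5)²-4·4·(4/5)+6·4²)/(24·50000) = -4978/5859375 m
Load 2 — applied couple M₀=16 kN·m at a=12/5 m (b=L-a=8/5):
  y_2 = M₀x²/(2EI)  [x≤a] = 16·(4/5)²/(2·50000) = 8/78125 m
Superposition: y = Σ y_i = -4378/5859375 m ≈ -0.000747 m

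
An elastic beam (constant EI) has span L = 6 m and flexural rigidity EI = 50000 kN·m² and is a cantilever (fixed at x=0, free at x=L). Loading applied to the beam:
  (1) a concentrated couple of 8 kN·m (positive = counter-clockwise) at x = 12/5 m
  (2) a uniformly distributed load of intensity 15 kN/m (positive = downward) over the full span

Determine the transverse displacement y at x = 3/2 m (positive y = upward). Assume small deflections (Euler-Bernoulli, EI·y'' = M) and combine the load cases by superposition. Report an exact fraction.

y(3/2) = -31653/6400000 m

Load 1 — applied couple M₀=8 kN·m at a=12/5 m (b=L-a=18/5):
  y_1 = M₀x²/(2EI)  [x≤a] = 8·(3/2)²/(2·50000) = 9/50000 m
Load 2 — uniform load w=15 kN/m over full span:
  y_2 = -wx²(x²-4Lx+6L²)/(24EI) = -15·(3/2)²·((3/2)²-4·6·(3/2)+6·6²)/(24·50000) = -6561/1280000 m
Superposition: y = Σ y_i = -31653/6400000 m ≈ -0.004946 m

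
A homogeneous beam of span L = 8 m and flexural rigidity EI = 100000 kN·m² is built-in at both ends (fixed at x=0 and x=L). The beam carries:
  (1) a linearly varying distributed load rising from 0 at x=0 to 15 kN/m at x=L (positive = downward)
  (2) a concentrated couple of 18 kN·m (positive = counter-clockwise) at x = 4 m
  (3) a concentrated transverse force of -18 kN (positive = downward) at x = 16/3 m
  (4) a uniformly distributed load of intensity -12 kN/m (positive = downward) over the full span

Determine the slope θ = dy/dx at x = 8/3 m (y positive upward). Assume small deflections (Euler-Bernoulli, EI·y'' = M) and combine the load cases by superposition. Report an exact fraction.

Load 1 — triangular load w₀=15 kN/m (0→w₀ over full span):
  θ_1 = -w₀(2x(L-x)(L-2x)(x+2L)+x²(L-x)²)/(120LEI) = -15·(2·(8/3)·(8-(8/3))·(8-2·(8/3))·((8/3)+2·8)+(8/3)²·(8-(8/3))²)/(120·8·100000) = -64/253125 rad
Load 2 — applied couple M₀=18 kN·m at a=4 m (b=L-a=4):
  θ_2 = (R_Ax²/2 - M_Ax)/EI  [x≤a] with R_A=27/8, M_A=9/2 = ((27/8)·(8/3)²/2 - (9/2)·(8/3))/100000 = 0 rad
Load 3 — point force P=-18 kN at a=16/3 m (b=L-a=8/3):
  θ_3 = -Pb²x(2aL-(3a+b)x)/(2L³EI)  [x≤a] = -(-18)·(8/3)²·(8/3)·(2·(16/3)·8-(3·(16/3)+(8/3))·(8/3))/(2·8³·100000) = 2/16875 rad
Load 4 — uniform load w=-12 kN/m over full span:
  θ_4 = -wx(L-x)(L-2x)/(12EI) = -(-12)·(8/3)·(8-(8/3))·(8-2·(8/3))/(12·100000) = 32/84375 rad
Superposition: θ = Σ θ_i = 62/253125 rad ≈ 0.000245 rad

θ(8/3) = 62/253125 rad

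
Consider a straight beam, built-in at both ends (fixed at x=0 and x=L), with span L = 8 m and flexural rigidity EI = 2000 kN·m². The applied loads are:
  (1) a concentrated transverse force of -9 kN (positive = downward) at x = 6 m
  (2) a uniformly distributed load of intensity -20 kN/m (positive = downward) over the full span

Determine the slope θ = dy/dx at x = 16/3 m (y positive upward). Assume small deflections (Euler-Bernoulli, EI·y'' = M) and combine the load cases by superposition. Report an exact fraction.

Load 1 — point force P=-9 kN at a=6 m (b=L-a=2):
  θ_1 = -Pb²x(2aL-(3a+b)x)/(2L³EI)  [x≤a] = -(-9)·2²·(16/3)·(2·6·8-(3·6+2)·(16/3))/(2·8³·2000) = -1/1000 rad
Load 2 — uniform load w=-20 kN/m over full span:
  θ_2 = -wx(L-x)(L-2x)/(12EI) = -(-20)·(16/3)·(8-(16/3))·(8-2·(16/3))/(12·2000) = -64/2025 rad
Superposition: θ = Σ θ_i = -2641/81000 rad ≈ -0.032605 rad

θ(16/3) = -2641/81000 rad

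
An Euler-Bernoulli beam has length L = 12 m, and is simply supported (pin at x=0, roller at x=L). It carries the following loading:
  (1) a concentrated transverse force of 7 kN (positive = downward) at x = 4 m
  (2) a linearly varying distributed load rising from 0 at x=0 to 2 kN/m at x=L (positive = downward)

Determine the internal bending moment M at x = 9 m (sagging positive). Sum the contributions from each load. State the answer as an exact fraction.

M(9) = 91/4 kN·m

Load 1 — point force P=7 kN at a=4 m (b=L-a=8):
  M_1 = Pa(L-x)/L  [x>a] = 7·4·(12-9)/12 = 7 kN·m
Load 2 — triangular load w₀=2 kN/m (0→w₀ over full span):
  M_2 = w₀Lx/6 - w₀x³/(6L) = 2·12·9/6 - 2·9³/(6·12) = 63/4 kN·m
Superposition: M = Σ M_i = 91/4 kN·m ≈ 22.750000 kN·m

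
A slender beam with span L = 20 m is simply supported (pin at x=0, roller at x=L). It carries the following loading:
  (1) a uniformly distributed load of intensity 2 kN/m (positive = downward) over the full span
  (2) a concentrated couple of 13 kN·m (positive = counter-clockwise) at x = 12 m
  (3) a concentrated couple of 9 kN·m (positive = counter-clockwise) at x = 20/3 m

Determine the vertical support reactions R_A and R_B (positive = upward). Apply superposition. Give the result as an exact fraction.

Load 1 — uniform load w=2 kN/m over full span:
  R_A = wL/2 = 2·20/2 = 20 kN
  R_B = wL/2 = 2·20/2 = 20 kN
Load 2 — applied couple M₀=13 kN·m at a=12 m (b=L-a=8):
  R_A = M₀/L = 13/20 kN
  R_B = -M₀/L = -13/20 kN
Load 3 — applied couple M₀=9 kN·m at a=20/3 m (b=L-a=40/3):
  R_A = M₀/L = 9/20 kN
  R_B = -M₀/L = -9/20 kN
Superposition: R_A = 211/10 kN, R_B = 189/10 kN

R_A = 211/10 kN, R_B = 189/10 kN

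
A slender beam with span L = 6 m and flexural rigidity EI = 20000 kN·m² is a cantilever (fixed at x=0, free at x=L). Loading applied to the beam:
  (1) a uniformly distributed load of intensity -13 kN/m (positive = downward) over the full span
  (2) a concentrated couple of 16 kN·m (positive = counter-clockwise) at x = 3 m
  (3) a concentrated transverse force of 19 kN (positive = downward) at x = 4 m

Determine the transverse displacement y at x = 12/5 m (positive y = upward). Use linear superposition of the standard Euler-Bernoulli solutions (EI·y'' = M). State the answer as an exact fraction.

y(12/5) = 14967/781250 m

Load 1 — uniform load w=-13 kN/m over full span:
  y_1 = -wx²(x²-4Lx+6L²)/(24EI) = -(-13)·(12/5)²·((12/5)²-4·6·(12/5)+6·6²)/(24·20000) = 20007/781250 m
Load 2 — applied couple M₀=16 kN·m at a=3 m (b=L-a=3):
  y_2 = M₀x²/(2EI)  [x≤a] = 16·(12/5)²/(2·20000) = 36/15625 m
Load 3 — point force P=19 kN at a=4 m (b=L-a=2):
  y_3 = -Px²(3a-x)/(6EI)  [x≤a] = -19·(12/5)²·(3·4-(12/5))/(6·20000) = -684/78125 m
Superposition: y = Σ y_i = 14967/781250 m ≈ 0.019158 m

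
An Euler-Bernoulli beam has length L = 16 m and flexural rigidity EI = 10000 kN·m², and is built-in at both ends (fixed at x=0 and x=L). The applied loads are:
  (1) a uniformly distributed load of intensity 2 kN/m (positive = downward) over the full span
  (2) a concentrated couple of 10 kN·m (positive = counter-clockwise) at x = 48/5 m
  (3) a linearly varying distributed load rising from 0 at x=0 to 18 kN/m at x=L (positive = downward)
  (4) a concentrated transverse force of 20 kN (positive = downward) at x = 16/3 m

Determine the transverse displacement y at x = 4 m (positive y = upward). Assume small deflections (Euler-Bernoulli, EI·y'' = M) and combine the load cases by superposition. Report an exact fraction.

Load 1 — uniform load w=2 kN/m over full span:
  y_1 = -wx²(L-x)²/(24EI) = -2·4²·(16-4)²/(24·10000) = -12/625 m
Load 2 — applied couple M₀=10 kN·m at a=48/5 m (b=L-a=32/5):
  y_2 = (R_Ax³/6 - M_Ax²/2)/EI  [x≤a] with R_A=9/10, M_A=16/5 = ((9/10)·4³/6 - (16/5)·4²/2)/10000 = -1/625 m
Load 3 — triangular load w₀=18 kN/m (0→w₀ over full span):
  y_3 = -w₀x²(L-x)²(x+2L)/(120LEI) = -18·4²·(16-4)²·(4+2·16)/(120·16·10000) = -243/3125 m
Load 4 — point force P=20 kN at a=16/3 m (b=L-a=32/3):
  y_4 = -Pb²x²(3aL-(3a+b)x)/(6L³EI)  [x≤a] = -20·(32/3)²·4²·(3·(16/3)·16-(3·(16/3)+(32/3))·4)/(6·16³·10000) = -224/10125 m
Superposition: y = Σ y_i = -30548/253125 m ≈ -0.120683 m

y(4) = -30548/253125 m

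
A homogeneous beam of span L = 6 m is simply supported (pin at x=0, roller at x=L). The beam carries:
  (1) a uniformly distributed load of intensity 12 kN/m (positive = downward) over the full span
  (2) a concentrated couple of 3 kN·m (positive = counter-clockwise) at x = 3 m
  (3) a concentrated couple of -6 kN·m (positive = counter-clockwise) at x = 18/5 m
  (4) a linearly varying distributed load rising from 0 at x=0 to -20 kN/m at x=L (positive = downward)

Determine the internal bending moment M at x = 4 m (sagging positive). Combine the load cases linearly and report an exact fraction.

Load 1 — uniform load w=12 kN/m over full span:
  M_1 = wx(L-x)/2 = 12·4·(6-4)/2 = 48 kN·m
Load 2 — applied couple M₀=3 kN·m at a=3 m (b=L-a=3):
  M_2 = M₀x/L - M₀  [x>a] = 3·4/6 - 3 = -1 kN·m
Load 3 — applied couple M₀=-6 kN·m at a=18/5 m (b=L-a=12/5):
  M_3 = M₀x/L - M₀  [x>a] = (-6)·4/6 - (-6) = 2 kN·m
Load 4 — triangular load w₀=-20 kN/m (0→w₀ over full span):
  M_4 = w₀Lx/6 - w₀x³/(6L) = (-20)·6·4/6 - (-20)·4³/(6·6) = -400/9 kN·m
Superposition: M = Σ M_i = 41/9 kN·m ≈ 4.555556 kN·m

M(4) = 41/9 kN·m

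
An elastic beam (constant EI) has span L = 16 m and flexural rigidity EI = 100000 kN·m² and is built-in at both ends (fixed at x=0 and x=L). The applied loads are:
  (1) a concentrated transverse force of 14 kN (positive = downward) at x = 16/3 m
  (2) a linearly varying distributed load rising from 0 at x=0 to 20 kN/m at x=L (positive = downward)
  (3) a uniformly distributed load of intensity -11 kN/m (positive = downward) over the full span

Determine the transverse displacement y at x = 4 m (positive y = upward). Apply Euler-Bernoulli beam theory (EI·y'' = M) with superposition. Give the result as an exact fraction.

y(4) = 94/253125 m

Load 1 — point force P=14 kN at a=16/3 m (b=L-a=32/3):
  y_1 = -Pb²x²(3aL-(3a+b)x)/(6L³EI)  [x≤a] = -14·(32/3)²·4²·(3·(16/3)·16-(3·(16/3)+(32/3))·4)/(6·16³·100000) = -392/253125 m
Load 2 — triangular load w₀=20 kN/m (0→w₀ over full span):
  y_2 = -w₀x²(L-x)²(x+2L)/(120LEI) = -20·4²·(16-4)²·(4+2·16)/(120·16·100000) = -27/3125 m
Load 3 — uniform load w=-11 kN/m over full span:
  y_3 = -wx²(L-x)²/(24EI) = -(-11)·4²·(16-4)²/(24·100000) = 33/3125 m
Superposition: y = Σ y_i = 94/253125 m ≈ 0.000371 m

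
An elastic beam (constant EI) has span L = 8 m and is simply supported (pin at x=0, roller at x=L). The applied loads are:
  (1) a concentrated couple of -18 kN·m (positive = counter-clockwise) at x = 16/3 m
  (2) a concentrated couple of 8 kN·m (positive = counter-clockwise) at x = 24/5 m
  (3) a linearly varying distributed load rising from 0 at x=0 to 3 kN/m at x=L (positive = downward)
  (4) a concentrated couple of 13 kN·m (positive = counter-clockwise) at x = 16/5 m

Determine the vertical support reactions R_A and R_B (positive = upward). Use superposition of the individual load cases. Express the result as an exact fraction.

Load 1 — applied couple M₀=-18 kN·m at a=16/3 m (b=L-a=8/3):
  R_A = M₀/L = (-18)/8 = -9/4 kN
  R_B = -M₀/L = -(-18)/8 = 9/4 kN
Load 2 — applied couple M₀=8 kN·m at a=24/5 m (b=L-a=16/5):
  R_A = M₀/L = 8/8 = 1 kN
  R_B = -M₀/L = -8/8 = -1 kN
Load 3 — triangular load w₀=3 kN/m (0→w₀ over full span):
  R_A = w₀L/6 = 3·8/6 = 4 kN
  R_B = w₀L/3 = 3·8/3 = 8 kN
Load 4 — applied couple M₀=13 kN·m at a=16/5 m (b=L-a=24/5):
  R_A = M₀/L = 13/8 kN
  R_B = -M₀/L = -13/8 kN
Superposition: R_A = 35/8 kN, R_B = 61/8 kN

R_A = 35/8 kN, R_B = 61/8 kN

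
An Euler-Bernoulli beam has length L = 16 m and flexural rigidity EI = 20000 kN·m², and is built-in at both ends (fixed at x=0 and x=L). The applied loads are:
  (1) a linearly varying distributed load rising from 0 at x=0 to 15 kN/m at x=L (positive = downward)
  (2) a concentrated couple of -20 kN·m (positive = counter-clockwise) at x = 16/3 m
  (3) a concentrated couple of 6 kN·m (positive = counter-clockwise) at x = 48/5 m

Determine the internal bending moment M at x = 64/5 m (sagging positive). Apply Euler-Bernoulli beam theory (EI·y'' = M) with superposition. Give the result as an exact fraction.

Load 1 — triangular load w₀=15 kN/m (0→w₀ over full span):
  M_1 = 3w₀Lx/20 - w₀L²/30 - w₀x³/(6L) = 3·15·16·(64/5)/20 - 15·16²/30 - 15·(64/5)³/(6·16) = 128/25 kN·m
Load 2 — applied couple M₀=-20 kN·m at a=16/3 m (b=L-a=32/3):
  M_2 = R_Ax - M_A - M₀  [x>a] with R_A=-5/3, M_A=0 = (-5/3)·(64/5) - 0 - (-20) = -4/3 kN·m
Load 3 — applied couple M₀=6 kN·m at a=48/5 m (b=L-a=32/5):
  M_3 = R_Ax - M_A - M₀  [x>a] with R_A=27/50, M_A=48/25 = (27/50)·(64/5) - (48/25) - 6 = -126/125 kN·m
Superposition: M = Σ M_i = 1042/375 kN·m ≈ 2.778667 kN·m

M(64/5) = 1042/375 kN·m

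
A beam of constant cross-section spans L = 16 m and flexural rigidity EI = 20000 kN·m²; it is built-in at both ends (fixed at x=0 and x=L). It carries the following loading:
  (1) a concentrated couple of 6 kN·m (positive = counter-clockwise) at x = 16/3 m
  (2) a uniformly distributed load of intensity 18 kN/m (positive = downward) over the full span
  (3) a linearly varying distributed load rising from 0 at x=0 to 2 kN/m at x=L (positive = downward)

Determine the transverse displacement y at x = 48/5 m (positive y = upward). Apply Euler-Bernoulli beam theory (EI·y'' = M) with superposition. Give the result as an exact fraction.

Load 1 — applied couple M₀=6 kN·m at a=16/3 m (b=L-a=32/3):
  y_1 = (R_Ax³/6 - M_Ax²/2 - M₀(x-a)²/2)/EI  [x>a] with R_A=1/2, M_A=0 = ((1/2)·(48/5)³/6 - 0·(48/5)²/2 - 6·((48/5)-(16/3))²/2)/20000 = 224/234375 m
Load 2 — uniform load w=18 kN/m over full span:
  y_2 = -wx²(L-x)²/(24EI) = -18·(48/5)²·(16-(48/5))²/(24·20000) = -55296/390625 m
Load 3 — triangular load w₀=2 kN/m (0→w₀ over full span):
  y_3 = -w₀x²(L-x)²(x+2L)/(120LEI) = -2·(48/5)²·(16-(48/5))²·((48/5)+2·16)/(120·16·20000) = -79872/9765625 m
Superposition: y = Σ y_i = -4358816/29296875 m ≈ -0.148781 m

y(48/5) = -4358816/29296875 m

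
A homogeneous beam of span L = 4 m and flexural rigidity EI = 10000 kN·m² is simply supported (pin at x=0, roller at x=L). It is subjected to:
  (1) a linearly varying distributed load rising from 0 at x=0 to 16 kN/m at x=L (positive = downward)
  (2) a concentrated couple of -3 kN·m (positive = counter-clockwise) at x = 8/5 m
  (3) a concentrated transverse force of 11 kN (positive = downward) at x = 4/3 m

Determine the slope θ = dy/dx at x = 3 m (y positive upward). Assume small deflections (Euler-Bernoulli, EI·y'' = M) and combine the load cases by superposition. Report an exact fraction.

θ(3) = 358213/162000000 rad

Load 1 — triangular load w₀=16 kN/m (0→w₀ over full span):
  θ_1 = -w₀(7L⁴-30L²x²+15x⁴)/(360LEI) = -16·(7·4⁴-30·4²·3²+15·3⁴)/(360·4·10000) = 1313/900000 rad
Load 2 — applied couple M₀=-3 kN·m at a=8/5 m (b=L-a=12/5):
  θ_2 = (M₀x²/(2L)-M₀(x-a)+C₁)/EI  [x>a] with C₁=M₀(3b²-L²)/(6L)=-4/25 = ((-3)·3²/(2·4)-(-3)·(3-(8/5))+(-4/25))/10000 = 133/2000000 rad
Load 3 — point force P=11 kN at a=4/3 m (b=L-a=8/3):
  θ_3 = -Pa(2L²-6Lx+3x²+a²)/(6LEI)  [x>a] = -11·(4/3)·(2·4²-6·4·3+3·3²+(4/3)²)/(6·4·10000) = 1111/1620000 rad
Superposition: θ = Σ θ_i = 358213/162000000 rad ≈ 0.002211 rad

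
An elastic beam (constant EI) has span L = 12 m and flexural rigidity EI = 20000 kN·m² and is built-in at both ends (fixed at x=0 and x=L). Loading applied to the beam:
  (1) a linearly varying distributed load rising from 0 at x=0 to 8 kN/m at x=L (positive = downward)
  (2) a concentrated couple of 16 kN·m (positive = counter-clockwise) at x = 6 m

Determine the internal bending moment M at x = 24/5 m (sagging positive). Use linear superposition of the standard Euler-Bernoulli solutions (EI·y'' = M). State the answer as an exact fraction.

Load 1 — triangular load w₀=8 kN/m (0→w₀ over full span):
  M_1 = 3w₀Lx/20 - w₀L²/30 - w₀x³/(6L) = 3·8·12·(24/5)/20 - 8·12²/30 - 8·(24/5)³/(6·12) = 2304/125 kN·m
Load 2 — applied couple M₀=16 kN·m at a=6 m (b=L-a=6):
  M_2 = R_Ax - M_A  [x≤a] with R_A=2, M_A=4 = 2·(24/5) - 4 = 28/5 kN·m
Superposition: M = Σ M_i = 3004/125 kN·m ≈ 24.032000 kN·m

M(24/5) = 3004/125 kN·m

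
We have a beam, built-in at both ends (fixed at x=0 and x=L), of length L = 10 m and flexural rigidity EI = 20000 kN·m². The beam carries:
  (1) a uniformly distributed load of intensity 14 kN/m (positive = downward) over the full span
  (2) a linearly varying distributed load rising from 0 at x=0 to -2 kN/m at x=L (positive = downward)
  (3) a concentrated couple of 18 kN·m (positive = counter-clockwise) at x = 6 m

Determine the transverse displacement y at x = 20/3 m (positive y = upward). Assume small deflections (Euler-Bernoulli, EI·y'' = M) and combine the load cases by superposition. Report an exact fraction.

Load 1 — uniform load w=14 kN/m over full span:
  y_1 = -wx²(L-x)²/(24EI) = -14·(20/3)²·(10-(20/3))²/(24·20000) = -7/486 m
Load 2 — triangular load w₀=-2 kN/m (0→w₀ over full span):
  y_2 = -w₀x²(L-x)²(x+2L)/(120LEI) = -(-2)·(20/3)²·(10-(20/3))²·((20/3)+2·10)/(120·10·20000) = 4/3645 m
Load 3 — applied couple M₀=18 kN·m at a=6 m (b=L-a=4):
  y_3 = (R_Ax³/6 - M_Ax²/2 - M₀(x-a)²/2)/EI  [x>a] with R_A=324/125, M_A=144/25 = ((324/125)·(20/3)³/6 - (144/25)·(20/3)²/2 - 18·((20/3)-6)²/2)/20000 = -1/5000 m
Superposition: y = Σ y_i = -49229/3645000 m ≈ -0.013506 m

y(20/3) = -49229/3645000 m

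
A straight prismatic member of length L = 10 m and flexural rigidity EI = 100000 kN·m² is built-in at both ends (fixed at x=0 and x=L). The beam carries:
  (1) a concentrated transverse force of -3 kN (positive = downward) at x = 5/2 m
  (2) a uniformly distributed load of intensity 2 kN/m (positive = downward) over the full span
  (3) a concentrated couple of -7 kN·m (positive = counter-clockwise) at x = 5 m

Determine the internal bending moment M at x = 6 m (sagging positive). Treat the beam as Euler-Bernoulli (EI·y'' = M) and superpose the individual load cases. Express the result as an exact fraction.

Load 1 — point force P=-3 kN at a=5/2 m (b=L-a=15/2):
  M_1 = Pa²(a+3b)(L-x)/L³ - Pa²b/L²  [x>a] = (-3)·(5/2)²·((5/2)+3·(15/2))·(10-6)/10³ - (-3)·(5/2)²·(15/2)/10² = -15/32 kN·m
Load 2 — uniform load w=2 kN/m over full span:
  M_2 = wLx/2 - wL²/12 - wx²/2 = 2·10·6/2 - 2·10²/12 - 2·6²/2 = 22/3 kN·m
Load 3 — applied couple M₀=-7 kN·m at a=5 m (b=L-a=5):
  M_3 = R_Ax - M_A - M₀  [x>a] with R_A=-21/20, M_A=-7/4 = (-21/20)·6 - (-7/4) - (-7) = 49/20 kN·m
Superposition: M = Σ M_i = 4471/480 kN·m ≈ 9.314583 kN·m

M(6) = 4471/480 kN·m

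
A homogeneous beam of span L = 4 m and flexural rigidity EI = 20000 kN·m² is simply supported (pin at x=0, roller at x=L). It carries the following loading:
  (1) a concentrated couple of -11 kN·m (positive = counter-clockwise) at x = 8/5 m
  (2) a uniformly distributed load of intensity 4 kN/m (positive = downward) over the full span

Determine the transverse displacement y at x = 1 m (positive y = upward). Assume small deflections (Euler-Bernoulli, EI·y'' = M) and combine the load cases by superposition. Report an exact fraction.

Load 1 — applied couple M₀=-11 kN·m at a=8/5 m (b=L-a=12/5):
  y_1 = (M₀x³/(6L)+C₁x)/EI  [x≤a] with C₁=M₀(3b²-L²)/(6L)=-44/75 = ((-11)·1³/(6·4)+(-44/75)·1)/20000 = -209/4000000 m
Load 2 — uniform load w=4 kN/m over full span:
  y_2 = -wx(L³-2Lx²+x³)/(24EI) = -4·1·(4³-2·4·1²+1³)/(24·20000) = -19/40000 m
Superposition: y = Σ y_i = -2109/4000000 m ≈ -0.000527 m

y(1) = -2109/4000000 m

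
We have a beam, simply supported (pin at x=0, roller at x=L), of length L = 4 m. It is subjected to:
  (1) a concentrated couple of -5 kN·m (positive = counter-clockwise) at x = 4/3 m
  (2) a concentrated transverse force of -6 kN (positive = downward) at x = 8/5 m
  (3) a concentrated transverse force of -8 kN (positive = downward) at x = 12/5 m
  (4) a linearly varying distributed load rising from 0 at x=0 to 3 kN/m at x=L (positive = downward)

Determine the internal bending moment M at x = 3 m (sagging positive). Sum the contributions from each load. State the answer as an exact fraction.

Load 1 — applied couple M₀=-5 kN·m at a=4/3 m (b=L-a=8/3):
  M_1 = M₀x/L - M₀  [x>a] = (-5)·3/4 - (-5) = 5/4 kN·m
Load 2 — point force P=-6 kN at a=8/5 m (b=L-a=12/5):
  M_2 = Pa(L-x)/L  [x>a] = (-6)·(8/5)·(4-3)/4 = -12/5 kN·m
Load 3 — point force P=-8 kN at a=12/5 m (b=L-a=8/5):
  M_3 = Pa(L-x)/L  [x>a] = (-8)·(12/5)·(4-3)/4 = -24/5 kN·m
Load 4 — triangular load w₀=3 kN/m (0→w₀ over full span):
  M_4 = w₀Lx/6 - w₀x³/(6L) = 3·4·3/6 - 3·3³/(6·4) = 21/8 kN·m
Superposition: M = Σ M_i = -133/40 kN·m ≈ -3.325000 kN·m

M(3) = -133/40 kN·m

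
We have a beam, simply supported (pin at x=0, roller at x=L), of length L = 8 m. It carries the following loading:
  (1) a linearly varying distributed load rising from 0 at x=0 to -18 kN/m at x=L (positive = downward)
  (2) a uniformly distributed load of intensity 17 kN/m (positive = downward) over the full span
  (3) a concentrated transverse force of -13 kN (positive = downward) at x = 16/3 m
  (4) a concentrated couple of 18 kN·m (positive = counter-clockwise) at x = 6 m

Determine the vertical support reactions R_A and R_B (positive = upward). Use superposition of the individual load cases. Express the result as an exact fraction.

Load 1 — triangular load w₀=-18 kN/m (0→w₀ over full span):
  R_A = w₀L/6 = (-18)·8/6 = -24 kN
  R_B = w₀L/3 = (-18)·8/3 = -48 kN
Load 2 — uniform load w=17 kN/m over full span:
  R_A = wL/2 = 17·8/2 = 68 kN
  R_B = wL/2 = 17·8/2 = 68 kN
Load 3 — point force P=-13 kN at a=16/3 m (b=L-a=8/3):
  R_A = Pb/L = (-13)·(8/3)/8 = -13/3 kN
  R_B = Pa/L = (-13)·(16/3)/8 = -26/3 kN
Load 4 — applied couple M₀=18 kN·m at a=6 m (b=L-a=2):
  R_A = M₀/L = 18/8 = 9/4 kN
  R_B = -M₀/L = -18/8 = -9/4 kN
Superposition: R_A = 503/12 kN, R_B = 109/12 kN

R_A = 503/12 kN, R_B = 109/12 kN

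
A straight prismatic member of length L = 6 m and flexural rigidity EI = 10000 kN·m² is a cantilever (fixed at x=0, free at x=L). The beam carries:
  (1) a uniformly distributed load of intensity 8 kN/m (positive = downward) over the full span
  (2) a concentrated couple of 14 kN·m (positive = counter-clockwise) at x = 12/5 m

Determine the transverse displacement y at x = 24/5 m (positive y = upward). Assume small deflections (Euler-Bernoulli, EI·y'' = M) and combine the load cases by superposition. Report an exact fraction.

y(24/5) = -32427/390625 m

Load 1 — uniform load w=8 kN/m over full span:
  y_1 = -wx²(x²-4Lx+6L²)/(24EI) = -8·(24/5)²·((24/5)²-4·6·(24/5)+6·6²)/(24·10000) = -37152/390625 m
Load 2 — applied couple M₀=14 kN·m at a=12/5 m (b=L-a=18/5):
  y_2 = M₀a(2x-a)/(2EI)  [x>a] = 14·(12/5)·(2·(24/5)-(12/5))/(2·10000) = 189/15625 m
Superposition: y = Σ y_i = -32427/390625 m ≈ -0.083013 m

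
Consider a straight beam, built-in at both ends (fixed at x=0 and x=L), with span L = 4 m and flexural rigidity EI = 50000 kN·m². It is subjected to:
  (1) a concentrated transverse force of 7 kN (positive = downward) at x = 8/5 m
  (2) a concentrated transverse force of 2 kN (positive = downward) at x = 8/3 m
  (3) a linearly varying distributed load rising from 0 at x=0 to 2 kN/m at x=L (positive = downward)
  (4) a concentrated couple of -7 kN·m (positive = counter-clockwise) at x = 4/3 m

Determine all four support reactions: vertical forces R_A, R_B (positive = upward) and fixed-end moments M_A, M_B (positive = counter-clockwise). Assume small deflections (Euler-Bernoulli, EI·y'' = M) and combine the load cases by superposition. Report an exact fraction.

Load 1 — point force P=7 kN at a=8/5 m (b=L-a=12/5):
  R_A = Pb²(3a+b)/L³ = 7·(12/5)²·(3·(8/5)+(12/5))/4³ = 567/125 kN
  M_A = Pab²/L² = 7·(8/5)·(12/5)²/4² = 504/125 kN·m
  R_B = Pa²(a+3b)/L³ = 7·(8/5)²·((8/5)+3·(12/5))/4³ = 308/125 kN
  M_B = -Pa²b/L² = -7·(8/5)²·(12/5)/4² = -336/125 kN·m
Load 2 — point force P=2 kN at a=8/3 m (b=L-a=4/3):
  R_A = Pb²(3a+b)/L³ = 2·(4/3)²·(3·(8/3)+(4/3))/4³ = 14/27 kN
  M_A = Pab²/L² = 2·(8/3)·(4/3)²/4² = 16/27 kN·m
  R_B = Pa²(a+3b)/L³ = 2·(8/3)²·((8/3)+3·(4/3))/4³ = 40/27 kN
  M_B = -Pa²b/L² = -2·(8/3)²·(4/3)/4² = -32/27 kN·m
Load 3 — triangular load w₀=2 kN/m (0→w₀ over full span):
  R_A = 3w₀L/20 = 3·2·4/20 = 6/5 kN
  M_A = w₀L²/30 = 2·4²/30 = 16/15 kN·m
  R_B = 7w₀L/20 = 7·2·4/20 = 14/5 kN
  M_B = -w₀L²/20 = -2·4²/20 = -8/5 kN·m
Load 4 — applied couple M₀=-7 kN·m at a=4/3 m (b=L-a=8/3):
  R_A = 6M₀ab/L³ = 6·(-7)·(4/3)·(8/3)/4³ = -7/3 kN
  M_A = M₀b(2a-b)/L² = (-7)·(8/3)·(2·(4/3)-(8/3))/4² = 0 kN·m
  R_B = -6M₀ab/L³ = -6·(-7)·(4/3)·(8/3)/4³ = 7/3 kN
  M_B = M₀a(2b-a)/L² = (-7)·(4/3)·(2·(8/3)-(4/3))/4² = -7/3 kN·m
Superposition: R_A = 13234/3375 kN, M_A = 19208/3375 kN·m, R_B = 30641/3375 kN, M_B = -26347/3375 kN·m

R_A = 13234/3375 kN, M_A = 19208/3375 kN·m, R_B = 30641/3375 kN, M_B = -26347/3375 kN·m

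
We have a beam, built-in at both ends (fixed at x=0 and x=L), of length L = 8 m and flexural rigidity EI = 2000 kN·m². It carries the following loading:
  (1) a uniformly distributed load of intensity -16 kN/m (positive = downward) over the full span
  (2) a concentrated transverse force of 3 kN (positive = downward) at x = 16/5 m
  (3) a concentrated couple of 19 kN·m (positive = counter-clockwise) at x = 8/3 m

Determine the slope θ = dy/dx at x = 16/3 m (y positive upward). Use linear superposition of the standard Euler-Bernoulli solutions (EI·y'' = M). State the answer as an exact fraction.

Load 1 — uniform load w=-16 kN/m over full span:
  θ_1 = -wx(L-x)(L-2x)/(12EI) = -(-16)·(16/3)·(8-(16/3))·(8-2·(16/3))/(12·2000) = -256/10125 rad
Load 2 — point force P=3 kN at a=16/5 m (b=L-a=24/5):
  θ_2 = Pa²(L-x)(2bL-(3b+a)(L-x))/(2L³EI)  [x>a] = 3·(16/5)²·(8-(16/3))·(2·(24/5)·8-(3·(24/5)+(16/5))·(8-(16/3)))/(2·8³·2000) = 56/46875 rad
Load 3 — applied couple M₀=19 kN·m at a=8/3 m (b=L-a=16/3):
  θ_3 = (R_Ax²/2 - M_Ax - M₀(x-a))/EI  [x>a] with R_A=19/6, M_A=0 = ((19/6)·(16/3)²/2 - 0·(16/3) - 19·((16/3)-(8/3)))/2000 = -19/6750 rad
Superposition: θ = Σ θ_i = -68101/2531250 rad ≈ -0.026904 rad

θ(16/3) = -68101/2531250 rad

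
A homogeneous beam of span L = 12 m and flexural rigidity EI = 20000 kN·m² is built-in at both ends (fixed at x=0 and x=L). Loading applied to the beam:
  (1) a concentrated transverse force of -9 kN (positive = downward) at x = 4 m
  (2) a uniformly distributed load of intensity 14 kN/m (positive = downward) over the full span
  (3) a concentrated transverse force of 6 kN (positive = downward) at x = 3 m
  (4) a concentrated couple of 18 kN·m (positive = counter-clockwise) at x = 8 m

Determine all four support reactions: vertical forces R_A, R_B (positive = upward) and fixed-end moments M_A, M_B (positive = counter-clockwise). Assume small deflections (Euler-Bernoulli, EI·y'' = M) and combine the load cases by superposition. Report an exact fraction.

Load 1 — point force P=-9 kN at a=4 m (b=L-a=8):
  R_A = Pb²(3a+b)/L³ = (-9)·8²·(3·4+8)/12³ = -20/3 kN
  M_A = Pab²/L² = (-9)·4·8²/12² = -16 kN·m
  R_B = Pa²(a+3b)/L³ = (-9)·4²·(4+3·8)/12³ = -7/3 kN
  M_B = -Pa²b/L² = -(-9)·4²·8/12² = 8 kN·m
Load 2 — uniform load w=14 kN/m over full span:
  R_A = wL/2 = 14·12/2 = 84 kN
  M_A = wL²/12 = 14·12²/12 = 168 kN·m
  R_B = wL/2 = 14·12/2 = 84 kN
  M_B = -wL²/12 = -14·12²/12 = -168 kN·m
Load 3 — point force P=6 kN at a=3 m (b=L-a=9):
  R_A = Pb²(3a+b)/L³ = 6·9²·(3·3+9)/12³ = 81/16 kN
  M_A = Pab²/L² = 6·3·9²/12² = 81/8 kN·m
  R_B = Pa²(a+3b)/L³ = 6·3²·(3+3·9)/12³ = 15/16 kN
  M_B = -Pa²b/L² = -6·3²·9/12² = -27/8 kN·m
Load 4 — applied couple M₀=18 kN·m at a=8 m (b=L-a=4):
  R_A = 6M₀ab/L³ = 6·18·8·4/12³ = 2 kN
  M_A = M₀b(2a-b)/L² = 18·4·(2·8-4)/12² = 6 kN·m
  R_B = -6M₀ab/L³ = -6·18·8·4/12³ = -2 kN
  M_B = M₀a(2b-a)/L² = 18·8·(2·4-8)/12² = 0 kN·m
Superposition: R_A = 4051/48 kN, M_A = 1345/8 kN·m, R_B = 3869/48 kN, M_B = -1307/8 kN·m

R_A = 4051/48 kN, M_A = 1345/8 kN·m, R_B = 3869/48 kN, M_B = -1307/8 kN·m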